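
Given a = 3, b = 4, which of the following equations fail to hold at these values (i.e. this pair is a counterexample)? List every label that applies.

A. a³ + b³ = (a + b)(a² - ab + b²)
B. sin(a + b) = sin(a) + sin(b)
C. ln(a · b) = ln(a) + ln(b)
Evaluating each claim at the given values:
A. LHS = 91, RHS = 91 → holds here (LHS = RHS)
B. LHS = sin(7) ≈ 0.657, RHS = sin(4) + sin(3) ≈ -0.6157 → fails here (LHS ≠ RHS)
C. LHS = ln(12) ≈ 2.485, RHS = ln(3) + ln(4) ≈ 2.485 → holds here (LHS = RHS)

Answer: B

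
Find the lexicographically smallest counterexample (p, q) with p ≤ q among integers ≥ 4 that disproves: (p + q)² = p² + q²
Substituting (4, 4) into the claim:
LHS = (4 + 4)² = 64
RHS = 4² + 4² = 32

Since LHS ≠ RHS, this pair disproves the claim, and no lexicographically smaller pair (p ≤ q, integers ≥ 4) does.

For instance (4, 5) is also a counterexample (LHS = 81, RHS = 41), but it's lexicographically larger.

Answer: (p, q) = (4, 4)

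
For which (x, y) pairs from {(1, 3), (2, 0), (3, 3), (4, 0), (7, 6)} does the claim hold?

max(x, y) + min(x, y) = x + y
Testing each pair:
(1, 3): LHS = 4, RHS = 4 → holds
(2, 0): LHS = 2, RHS = 2 → holds
(3, 3): LHS = 6, RHS = 6 → holds
(4, 0): LHS = 4, RHS = 4 → holds
(7, 6): LHS = 13, RHS = 13 → holds

Every pair satisfies the claim.

Answer: All pairs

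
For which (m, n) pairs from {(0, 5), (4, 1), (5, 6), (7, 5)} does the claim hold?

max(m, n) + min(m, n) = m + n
All pairs

Testing each pair:
(0, 5): LHS = 5, RHS = 5 → holds
(4, 1): LHS = 5, RHS = 5 → holds
(5, 6): LHS = 11, RHS = 11 → holds
(7, 5): LHS = 12, RHS = 12 → holds

Every pair satisfies the claim.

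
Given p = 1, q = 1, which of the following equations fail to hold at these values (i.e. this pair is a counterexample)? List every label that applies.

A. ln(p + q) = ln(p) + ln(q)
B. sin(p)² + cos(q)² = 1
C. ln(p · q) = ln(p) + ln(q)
A

Evaluating each claim at the given values:
A. LHS = ln(2) ≈ 0.6931, RHS = 0 → fails here (LHS ≠ RHS)
B. LHS = cos(1)² + sin(1)² = 1, RHS = 1 → holds here (LHS = RHS)
C. LHS = 0, RHS = 0 → holds here (LHS = RHS)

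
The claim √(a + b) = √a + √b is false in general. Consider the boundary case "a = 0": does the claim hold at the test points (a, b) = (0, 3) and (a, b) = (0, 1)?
At (0, 3): LHS = √(3) ≈ 1.732, RHS = √(3) ≈ 1.732 → equal
At (0, 1): LHS = 1, RHS = 1 → equal

So the claim does hold at both of these boundary points, even though it is not an identity.

Answer: Yes, holds at both test points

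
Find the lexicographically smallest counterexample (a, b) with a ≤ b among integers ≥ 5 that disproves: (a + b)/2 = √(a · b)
(a, b) = (5, 6)

Substituting (5, 6) into the claim:
LHS = (5 + 6)/2 = 11/2
RHS = √(5 · 6) = √(30) ≈ 5.477

Since LHS ≠ RHS, this pair disproves the claim, and no lexicographically smaller pair (a ≤ b, integers ≥ 5) does.

For instance (6, 10) is also a counterexample (LHS = 8, RHS = 2·√(15) ≈ 7.746), but it's lexicographically larger.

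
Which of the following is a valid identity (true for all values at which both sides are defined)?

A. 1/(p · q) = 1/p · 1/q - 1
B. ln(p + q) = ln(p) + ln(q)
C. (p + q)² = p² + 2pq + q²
C

A: fails at (5, 5) — LHS = 1/25, RHS = -24/25.
B: fails at (3, 5) — LHS = ln(8) ≈ 2.079, RHS = ln(3) + ln(5) ≈ 2.708.
C: holds — e.g. at (4, 4), both sides equal 64.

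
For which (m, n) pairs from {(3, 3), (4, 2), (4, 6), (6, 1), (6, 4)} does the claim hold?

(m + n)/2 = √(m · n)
(3, 3)

Testing each pair:
(3, 3): LHS = 3, RHS = 3 → holds
(4, 2): LHS = 3, RHS = 2·√(2) ≈ 2.828 → fails
(4, 6): LHS = 5, RHS = 2·√(6) ≈ 4.899 → fails
(6, 1): LHS = 7/2, RHS = √(6) ≈ 2.449 → fails
(6, 4): LHS = 5, RHS = 2·√(6) ≈ 4.899 → fails

1 of 5 pairs satisfies the claim.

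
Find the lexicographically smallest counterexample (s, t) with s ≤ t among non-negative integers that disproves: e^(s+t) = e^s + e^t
(s, t) = (0, 0)

Substituting (0, 0) into the claim:
LHS = e^(0+0) = 1
RHS = e^0 + e^0 = 2

Since LHS ≠ RHS, this pair disproves the claim, and no lexicographically smaller pair (s ≤ t, non-negative integers) does.

For instance (5, 7) is also a counterexample (LHS = e^12 ≈ 162754.8, RHS = e^5 + e^7 ≈ 1245), but it's lexicographically larger.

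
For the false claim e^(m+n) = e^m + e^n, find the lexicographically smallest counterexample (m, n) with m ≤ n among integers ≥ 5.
(m, n) = (5, 5)

Substituting (5, 5) into the claim:
LHS = e^(5+5) = e^10 ≈ 22026.5
RHS = e^5 + e^5 = 2·e^5 ≈ 296.8

Since LHS ≠ RHS, this pair disproves the claim, and no lexicographically smaller pair (m ≤ n, integers ≥ 5) does.

For instance (10, 11) is also a counterexample (LHS = e^21 ≈ 1318815734.5, RHS = e^10 + e^11 ≈ 81900.6), but it's lexicographically larger.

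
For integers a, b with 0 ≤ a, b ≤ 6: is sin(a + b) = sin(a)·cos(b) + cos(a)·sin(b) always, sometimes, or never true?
Always true

The identity holds for every pair in the range. For instance at (a, b) = (0, 2): both sides equal sin(2) ≈ 0.9093.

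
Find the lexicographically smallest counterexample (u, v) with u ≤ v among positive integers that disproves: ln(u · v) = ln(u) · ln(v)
At (1, 1): both sides equal 0, so it holds there.

Substituting (1, 2) into the claim:
LHS = ln(1 · 2) = ln(2) ≈ 0.6931
RHS = ln(1) · ln(2) = 0

Since LHS ≠ RHS, this pair disproves the claim, and no lexicographically smaller pair (u ≤ v, positive integers) does.

For instance (7, 7) is also a counterexample (LHS = ln(49) ≈ 3.892, RHS = ln(7)² ≈ 3.787), but it's lexicographically larger.

Answer: (u, v) = (1, 2)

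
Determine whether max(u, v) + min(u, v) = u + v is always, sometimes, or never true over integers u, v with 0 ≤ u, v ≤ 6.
The identity holds for every pair in the range. For instance at (u, v) = (6, 0): both sides equal 6.

Answer: Always true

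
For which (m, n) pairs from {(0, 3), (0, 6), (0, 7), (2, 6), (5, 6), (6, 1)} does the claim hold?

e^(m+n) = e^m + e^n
None

Testing each pair:
(0, 3): LHS = e^3 ≈ 20.09, RHS = 1 + e^3 ≈ 21.09 → fails
(0, 6): LHS = e^6 ≈ 403.4, RHS = 1 + e^6 ≈ 404.4 → fails
(0, 7): LHS = e^7 ≈ 1097, RHS = 1 + e^7 ≈ 1098 → fails
(2, 6): LHS = e^8 ≈ 2981, RHS = e^2 + e^6 ≈ 410.8 → fails
(5, 6): LHS = e^11 ≈ 59874.1, RHS = e^5 + e^6 ≈ 551.8 → fails
(6, 1): LHS = e^7 ≈ 1097, RHS = e + e^6 ≈ 406.1 → fails

No pair satisfies the claim.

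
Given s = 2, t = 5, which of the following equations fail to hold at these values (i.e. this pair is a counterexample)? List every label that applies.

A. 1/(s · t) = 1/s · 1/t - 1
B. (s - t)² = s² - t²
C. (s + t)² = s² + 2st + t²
A, B

Evaluating each claim at the given values:
A. LHS = 1/10, RHS = -9/10 → fails here (LHS ≠ RHS)
B. LHS = 9, RHS = -21 → fails here (LHS ≠ RHS)
C. LHS = 49, RHS = 49 → holds here (LHS = RHS)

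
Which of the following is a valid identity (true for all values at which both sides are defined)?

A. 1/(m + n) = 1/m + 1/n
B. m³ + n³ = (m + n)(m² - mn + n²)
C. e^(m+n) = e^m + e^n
A: fails at (2, 5) — LHS = 1/7, RHS = 7/10.
B: holds — e.g. at (5, 5), both sides equal 250.
C: fails at (2, 7) — LHS = e^9 ≈ 8103, RHS = e^2 + e^7 ≈ 1104.

Answer: B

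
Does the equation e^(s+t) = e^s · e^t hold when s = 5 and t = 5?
Substituting s = 5, t = 5:

LHS = e^(5+5) = e^10 ≈ 22026.5
RHS = e^5 · e^5 = e^10 ≈ 22026.5

LHS = RHS, so the equation holds at this point.

Answer: Holds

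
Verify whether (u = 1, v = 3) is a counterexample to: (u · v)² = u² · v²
No

Substituting u = 1, v = 3:
LHS = (1 · 3)² = 9
RHS = 1² · 3² = 9

The sides agree, so this pair does not disprove the claim.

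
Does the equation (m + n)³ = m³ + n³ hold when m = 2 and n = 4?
Fails

Substituting m = 2, n = 4:

LHS = (2 + 4)³ = 216
RHS = 2³ + 4³ = 72

LHS ≠ RHS, so the equation does not hold at this point.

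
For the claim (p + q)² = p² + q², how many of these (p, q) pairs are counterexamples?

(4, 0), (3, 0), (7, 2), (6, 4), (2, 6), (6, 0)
Testing each pair:
(4, 0): LHS = 16, RHS = 16 → satisfies claim
(3, 0): LHS = 9, RHS = 9 → satisfies claim
(7, 2): LHS = 81, RHS = 53 → counterexample
(6, 4): LHS = 100, RHS = 52 → counterexample
(2, 6): LHS = 64, RHS = 40 → counterexample
(6, 0): LHS = 36, RHS = 36 → satisfies claim

That makes 3 counterexamples.

Answer: 3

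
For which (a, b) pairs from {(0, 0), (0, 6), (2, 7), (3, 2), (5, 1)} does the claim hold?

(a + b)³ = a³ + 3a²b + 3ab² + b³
Testing each pair:
(0, 0): LHS = 0, RHS = 0 → holds
(0, 6): LHS = 216, RHS = 216 → holds
(2, 7): LHS = 729, RHS = 729 → holds
(3, 2): LHS = 125, RHS = 125 → holds
(5, 1): LHS = 216, RHS = 216 → holds

Every pair satisfies the claim.

Answer: All pairs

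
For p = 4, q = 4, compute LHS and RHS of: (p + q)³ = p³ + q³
LHS = (4 + 4)³ = 512
RHS = 4³ + 4³ = 128

LHS ≠ RHS, so the equation does not hold here.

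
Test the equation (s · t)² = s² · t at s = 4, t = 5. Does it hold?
Fails

Substituting s = 4, t = 5:

LHS = (4 · 5)² = 400
RHS = 4² · 5 = 80

LHS ≠ RHS, so the equation does not hold at this point.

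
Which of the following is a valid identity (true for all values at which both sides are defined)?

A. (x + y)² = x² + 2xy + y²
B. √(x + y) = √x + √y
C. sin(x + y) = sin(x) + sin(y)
A: holds — e.g. at (3, 5), both sides equal 64.
B: fails at (1, 4) — LHS = √(5) ≈ 2.236, RHS = 3.
C: fails at (2, 7) — LHS = sin(9) ≈ 0.4121, RHS = sin(7) + sin(2) ≈ 1.566.

Answer: A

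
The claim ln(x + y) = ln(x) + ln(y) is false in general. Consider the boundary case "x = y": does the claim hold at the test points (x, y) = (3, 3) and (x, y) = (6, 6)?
At (3, 3): LHS = ln(6) ≈ 1.792 ≠ RHS = 2·ln(3) ≈ 2.197
At (6, 6): LHS = ln(12) ≈ 2.485 ≠ RHS = 2·ln(6) ≈ 3.584

Answer: No, fails at both test points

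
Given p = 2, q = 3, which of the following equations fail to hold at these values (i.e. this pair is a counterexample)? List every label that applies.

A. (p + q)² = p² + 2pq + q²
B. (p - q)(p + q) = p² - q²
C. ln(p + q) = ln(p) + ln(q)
Evaluating each claim at the given values:
A. LHS = 25, RHS = 25 → holds here (LHS = RHS)
B. LHS = -5, RHS = -5 → holds here (LHS = RHS)
C. LHS = ln(5) ≈ 1.609, RHS = ln(2) + ln(3) ≈ 1.792 → fails here (LHS ≠ RHS)

Answer: C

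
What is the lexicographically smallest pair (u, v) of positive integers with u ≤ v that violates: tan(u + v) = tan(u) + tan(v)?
(u, v) = (1, 1)

Substituting (1, 1) into the claim:
LHS = tan(1 + 1) = tan(2) ≈ -2.185
RHS = tan(1) + tan(1) = 2·tan(1) ≈ 3.115

Since LHS ≠ RHS, this pair disproves the claim, and no lexicographically smaller pair (u ≤ v, positive integers) does.

For instance (6, 8) is also a counterexample (LHS = tan(14) ≈ 7.245, RHS = tan(8) + tan(6) ≈ -7.091), but it's lexicographically larger.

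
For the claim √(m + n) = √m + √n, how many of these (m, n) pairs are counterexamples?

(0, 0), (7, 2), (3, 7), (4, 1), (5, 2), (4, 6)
Testing each pair:
(0, 0): LHS = 0, RHS = 0 → satisfies claim
(7, 2): LHS = 3, RHS = √(2) + √(7) ≈ 4.06 → counterexample
(3, 7): LHS = √(10) ≈ 3.162, RHS = √(3) + √(7) ≈ 4.378 → counterexample
(4, 1): LHS = √(5) ≈ 2.236, RHS = 3 → counterexample
(5, 2): LHS = √(7) ≈ 2.646, RHS = √(2) + √(5) ≈ 3.65 → counterexample
(4, 6): LHS = √(10) ≈ 3.162, RHS = 2 + √(6) ≈ 4.449 → counterexample

That makes 5 counterexamples.

Answer: 5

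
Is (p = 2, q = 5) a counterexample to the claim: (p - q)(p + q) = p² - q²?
No

Substituting p = 2, q = 5:
LHS = (2 - 5)(2 + 5) = -21
RHS = 2² - 5² = -21

The sides agree, so this pair does not disprove the claim.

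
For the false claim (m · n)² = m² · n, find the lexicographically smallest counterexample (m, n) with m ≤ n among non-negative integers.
At (0, 0): both sides equal 0, so it holds there.

Substituting (1, 2) into the claim:
LHS = (1 · 2)² = 4
RHS = 1² · 2 = 2

Since LHS ≠ RHS, this pair disproves the claim, and no lexicographically smaller pair (m ≤ n, non-negative integers) does.

For instance (2, 7) is also a counterexample (LHS = 196, RHS = 28), but it's lexicographically larger.

Answer: (m, n) = (1, 2)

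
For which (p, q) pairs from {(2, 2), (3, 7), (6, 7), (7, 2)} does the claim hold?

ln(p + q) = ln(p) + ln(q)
Testing each pair:
(2, 2): LHS = ln(4) ≈ 1.386, RHS = 2·ln(2) ≈ 1.386 → holds
(3, 7): LHS = ln(10) ≈ 2.303, RHS = ln(3) + ln(7) ≈ 3.045 → fails
(6, 7): LHS = ln(13) ≈ 2.565, RHS = ln(6) + ln(7) ≈ 3.738 → fails
(7, 2): LHS = ln(9) ≈ 2.197, RHS = ln(2) + ln(7) ≈ 2.639 → fails

1 of 4 pairs satisfies the claim.

Answer: (2, 2)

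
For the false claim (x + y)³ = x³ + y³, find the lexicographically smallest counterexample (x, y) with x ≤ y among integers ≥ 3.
Substituting (3, 3) into the claim:
LHS = (3 + 3)³ = 216
RHS = 3³ + 3³ = 54

Since LHS ≠ RHS, this pair disproves the claim, and no lexicographically smaller pair (x ≤ y, integers ≥ 3) does.

For instance (6, 8) is also a counterexample (LHS = 2744, RHS = 728), but it's lexicographically larger.

Answer: (x, y) = (3, 3)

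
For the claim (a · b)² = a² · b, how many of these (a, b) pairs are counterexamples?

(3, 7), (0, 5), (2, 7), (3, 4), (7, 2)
Testing each pair:
(3, 7): LHS = 441, RHS = 63 → counterexample
(0, 5): LHS = 0, RHS = 0 → satisfies claim
(2, 7): LHS = 196, RHS = 28 → counterexample
(3, 4): LHS = 144, RHS = 36 → counterexample
(7, 2): LHS = 196, RHS = 98 → counterexample

That makes 4 counterexamples.

Answer: 4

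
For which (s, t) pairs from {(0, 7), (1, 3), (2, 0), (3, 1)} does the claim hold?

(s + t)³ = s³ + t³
Testing each pair:
(0, 7): LHS = 343, RHS = 343 → holds
(1, 3): LHS = 64, RHS = 28 → fails
(2, 0): LHS = 8, RHS = 8 → holds
(3, 1): LHS = 64, RHS = 28 → fails

2 of 4 pairs satisfy the claim.

Answer: (0, 7), (2, 0)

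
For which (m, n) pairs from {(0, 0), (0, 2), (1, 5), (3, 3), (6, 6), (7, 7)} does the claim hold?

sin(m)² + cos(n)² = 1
(0, 0), (3, 3), (6, 6), (7, 7)

Testing each pair:
(0, 0): LHS = 1, RHS = 1 → holds
(0, 2): LHS = cos(2)² ≈ 0.1732, RHS = 1 → fails
(1, 5): LHS = cos(5)² + sin(1)² ≈ 0.7885, RHS = 1 → fails
(3, 3): LHS = sin(3)² + cos(3)² = 1, RHS = 1 → holds
(6, 6): LHS = sin(6)² + cos(6)² = 1, RHS = 1 → holds
(7, 7): LHS = sin(7)² + cos(7)² = 1, RHS = 1 → holds

4 of 6 pairs satisfy the claim.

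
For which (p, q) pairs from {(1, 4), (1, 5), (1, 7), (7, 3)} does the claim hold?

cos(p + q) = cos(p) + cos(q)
None

Testing each pair:
(1, 4): LHS = cos(5) ≈ 0.2837, RHS = cos(4) + cos(1) ≈ -0.1133 → fails
(1, 5): LHS = cos(6) ≈ 0.9602, RHS = cos(5) + cos(1) ≈ 0.824 → fails
(1, 7): LHS = cos(8) ≈ -0.1455, RHS = cos(1) + cos(7) ≈ 1.294 → fails
(7, 3): LHS = cos(10) ≈ -0.8391, RHS = cos(3) + cos(7) ≈ -0.2361 → fails

No pair satisfies the claim.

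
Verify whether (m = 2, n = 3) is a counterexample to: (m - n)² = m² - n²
Substituting m = 2, n = 3:
LHS = (2 - 3)² = 1
RHS = 2² - 3² = -5

Since LHS ≠ RHS, this pair disproves the claim.

Answer: Yes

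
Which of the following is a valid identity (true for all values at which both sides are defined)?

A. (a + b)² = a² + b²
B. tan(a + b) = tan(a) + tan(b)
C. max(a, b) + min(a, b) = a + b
C

A: fails at (2, 3) — LHS = 25, RHS = 13.
B: fails at (2, 7) — LHS = tan(9) ≈ -0.4523, RHS = tan(2) + tan(7) ≈ -1.314.
C: holds — e.g. at (2, 3), both sides equal 5.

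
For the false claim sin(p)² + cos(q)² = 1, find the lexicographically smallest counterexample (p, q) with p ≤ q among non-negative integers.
At (0, 0): both sides equal 1, so it holds there.

Substituting (0, 1) into the claim:
LHS = sin(0)² + cos(1)² = cos(1)² ≈ 0.2919
RHS = 1

Since LHS ≠ RHS, this pair disproves the claim, and no lexicographically smaller pair (p ≤ q, non-negative integers) does.

For instance (0, 5) is also a counterexample (LHS = cos(5)² ≈ 0.08046, RHS = 1), but it's lexicographically larger.

Answer: (p, q) = (0, 1)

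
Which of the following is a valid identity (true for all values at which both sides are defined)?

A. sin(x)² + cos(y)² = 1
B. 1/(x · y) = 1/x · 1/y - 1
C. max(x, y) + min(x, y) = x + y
A: fails at (5, 8) — LHS = cos(8)² + sin(5)² ≈ 0.9407, RHS = 1.
B: fails at (5, 8) — LHS = 1/40, RHS = -39/40.
C: holds — e.g. at (4, 4), both sides equal 8.

Answer: C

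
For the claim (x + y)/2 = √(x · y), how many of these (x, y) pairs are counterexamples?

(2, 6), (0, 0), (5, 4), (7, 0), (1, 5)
4

Testing each pair:
(2, 6): LHS = 4, RHS = 2·√(3) ≈ 3.464 → counterexample
(0, 0): LHS = 0, RHS = 0 → satisfies claim
(5, 4): LHS = 9/2, RHS = 2·√(5) ≈ 4.472 → counterexample
(7, 0): LHS = 7/2, RHS = 0 → counterexample
(1, 5): LHS = 3, RHS = √(5) ≈ 2.236 → counterexample

That makes 4 counterexamples.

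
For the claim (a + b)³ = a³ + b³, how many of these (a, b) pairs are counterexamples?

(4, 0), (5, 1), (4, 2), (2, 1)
3

Testing each pair:
(4, 0): LHS = 64, RHS = 64 → satisfies claim
(5, 1): LHS = 216, RHS = 126 → counterexample
(4, 2): LHS = 216, RHS = 72 → counterexample
(2, 1): LHS = 27, RHS = 9 → counterexample

That makes 3 counterexamples.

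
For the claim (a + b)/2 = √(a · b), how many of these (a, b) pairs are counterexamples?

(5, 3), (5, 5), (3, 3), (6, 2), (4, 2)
3

Testing each pair:
(5, 3): LHS = 4, RHS = √(15) ≈ 3.873 → counterexample
(5, 5): LHS = 5, RHS = 5 → satisfies claim
(3, 3): LHS = 3, RHS = 3 → satisfies claim
(6, 2): LHS = 4, RHS = 2·√(3) ≈ 3.464 → counterexample
(4, 2): LHS = 3, RHS = 2·√(2) ≈ 2.828 → counterexample

That makes 3 counterexamples.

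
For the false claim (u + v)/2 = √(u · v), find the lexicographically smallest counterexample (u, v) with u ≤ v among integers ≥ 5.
(u, v) = (5, 6)

Substituting (5, 6) into the claim:
LHS = (5 + 6)/2 = 11/2
RHS = √(5 · 6) = √(30) ≈ 5.477

Since LHS ≠ RHS, this pair disproves the claim, and no lexicographically smaller pair (u ≤ v, integers ≥ 5) does.

For instance (6, 11) is also a counterexample (LHS = 17/2, RHS = √(66) ≈ 8.124), but it's lexicographically larger.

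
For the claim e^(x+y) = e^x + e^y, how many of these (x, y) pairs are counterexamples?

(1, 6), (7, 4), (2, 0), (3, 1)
4

Testing each pair:
(1, 6): LHS = e^7 ≈ 1097, RHS = e + e^6 ≈ 406.1 → counterexample
(7, 4): LHS = e^11 ≈ 59874.1, RHS = e^4 + e^7 ≈ 1151 → counterexample
(2, 0): LHS = e^2 ≈ 7.389, RHS = 1 + e^2 ≈ 8.389 → counterexample
(3, 1): LHS = e^4 ≈ 54.6, RHS = e + e^3 ≈ 22.8 → counterexample

That makes 4 counterexamples.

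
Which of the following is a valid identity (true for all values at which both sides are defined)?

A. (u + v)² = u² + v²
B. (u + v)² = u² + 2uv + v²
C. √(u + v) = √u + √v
A: fails at (1, 4) — LHS = 25, RHS = 17.
B: holds — e.g. at (5, 5), both sides equal 100.
C: fails at (3, 3) — LHS = √(6) ≈ 2.449, RHS = 2·√(3) ≈ 3.464.

Answer: B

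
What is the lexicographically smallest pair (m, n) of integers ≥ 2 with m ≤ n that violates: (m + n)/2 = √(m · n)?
(m, n) = (2, 3)

At (2, 2): both sides equal 2, so it holds there.

Substituting (2, 3) into the claim:
LHS = (2 + 3)/2 = 5/2
RHS = √(2 · 3) = √(6) ≈ 2.449

Since LHS ≠ RHS, this pair disproves the claim, and no lexicographically smaller pair (m ≤ n, integers ≥ 2) does.

For instance (2, 7) is also a counterexample (LHS = 9/2, RHS = √(14) ≈ 3.742), but it's lexicographically larger.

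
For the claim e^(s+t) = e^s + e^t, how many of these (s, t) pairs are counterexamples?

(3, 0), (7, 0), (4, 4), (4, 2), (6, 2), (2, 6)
Testing each pair:
(3, 0): LHS = e^3 ≈ 20.09, RHS = 1 + e^3 ≈ 21.09 → counterexample
(7, 0): LHS = e^7 ≈ 1097, RHS = 1 + e^7 ≈ 1098 → counterexample
(4, 4): LHS = e^8 ≈ 2981, RHS = 2·e^4 ≈ 109.2 → counterexample
(4, 2): LHS = e^6 ≈ 403.4, RHS = e^2 + e^4 ≈ 61.99 → counterexample
(6, 2): LHS = e^8 ≈ 2981, RHS = e^2 + e^6 ≈ 410.8 → counterexample
(2, 6): LHS = e^8 ≈ 2981, RHS = e^2 + e^6 ≈ 410.8 → counterexample

That makes 6 counterexamples.

Answer: 6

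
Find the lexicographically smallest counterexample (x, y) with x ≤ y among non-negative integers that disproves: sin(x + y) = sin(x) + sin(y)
Substituting (1, 1) into the claim:
LHS = sin(1 + 1) = sin(2) ≈ 0.9093
RHS = sin(1) + sin(1) = 2·sin(1) ≈ 1.683

Since LHS ≠ RHS, this pair disproves the claim, and no lexicographically smaller pair (x ≤ y, non-negative integers) does.

For instance (2, 5) is also a counterexample (LHS = sin(7) ≈ 0.657, RHS = sin(5) + sin(2) ≈ -0.04963), but it's lexicographically larger.

Answer: (x, y) = (1, 1)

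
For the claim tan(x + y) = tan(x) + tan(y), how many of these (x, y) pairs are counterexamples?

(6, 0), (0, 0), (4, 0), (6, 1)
1

Testing each pair:
(6, 0): LHS = tan(6) ≈ -0.291, RHS = tan(6) ≈ -0.291 → satisfies claim
(0, 0): LHS = 0, RHS = 0 → satisfies claim
(4, 0): LHS = tan(4) ≈ 1.158, RHS = tan(4) ≈ 1.158 → satisfies claim
(6, 1): LHS = tan(7) ≈ 0.8714, RHS = tan(6) + tan(1) ≈ 1.266 → counterexample

That makes 1 counterexample.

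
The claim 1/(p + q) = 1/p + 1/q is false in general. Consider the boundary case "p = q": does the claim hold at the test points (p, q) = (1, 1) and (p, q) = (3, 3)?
No, fails at both test points

At (1, 1): LHS = 1/2 ≠ RHS = 2
At (3, 3): LHS = 1/6 ≠ RHS = 2/3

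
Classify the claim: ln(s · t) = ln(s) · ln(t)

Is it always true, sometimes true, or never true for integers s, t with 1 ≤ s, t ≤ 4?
It holds at (s, t) = (1, 1) (both sides equal 0), but fails at (s, t) = (1, 2) (LHS = ln(2) ≈ 0.6931, RHS = 0).

Answer: Sometimes true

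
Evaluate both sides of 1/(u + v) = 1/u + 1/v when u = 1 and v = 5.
LHS = 1/(1 + 5) = 1/6
RHS = 1/1 + 1/5 = 6/5

LHS ≠ RHS, so the equation does not hold here.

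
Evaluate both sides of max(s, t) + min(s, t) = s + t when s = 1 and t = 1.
LHS = max(1, 1) + min(1, 1) = 2
RHS = 1 + 1 = 2

LHS = RHS: the two sides agree.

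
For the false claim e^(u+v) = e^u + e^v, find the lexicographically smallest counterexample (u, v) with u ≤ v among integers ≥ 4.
(u, v) = (4, 4)

Substituting (4, 4) into the claim:
LHS = e^(4+4) = e^8 ≈ 2981
RHS = e^4 + e^4 = 2·e^4 ≈ 109.2

Since LHS ≠ RHS, this pair disproves the claim, and no lexicographically smaller pair (u ≤ v, integers ≥ 4) does.

For instance (8, 11) is also a counterexample (LHS = e^19 ≈ 178482301.0, RHS = e^8 + e^11 ≈ 62855.1), but it's lexicographically larger.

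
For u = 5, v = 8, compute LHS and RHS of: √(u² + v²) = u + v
LHS = √(5² + 8²) = √(89) ≈ 9.434
RHS = 5 + 8 = 13

LHS ≠ RHS (they differ by about 3.566), so the equation does not hold here.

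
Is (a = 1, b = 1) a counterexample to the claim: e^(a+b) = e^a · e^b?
Substituting a = 1, b = 1:
LHS = e^(1+1) = e^2 ≈ 7.389
RHS = e^1 · e^1 = e^2 ≈ 7.389

The sides agree, so this pair does not disprove the claim.

Answer: No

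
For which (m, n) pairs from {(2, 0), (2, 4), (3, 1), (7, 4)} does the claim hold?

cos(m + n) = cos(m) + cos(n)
Testing each pair:
(2, 0): LHS = cos(2) ≈ -0.4161, RHS = cos(2) + 1 ≈ 0.5839 → fails
(2, 4): LHS = cos(6) ≈ 0.9602, RHS = cos(4) + cos(2) ≈ -1.07 → fails
(3, 1): LHS = cos(4) ≈ -0.6536, RHS = cos(3) + cos(1) ≈ -0.4497 → fails
(7, 4): LHS = cos(11) ≈ 0.004426, RHS = cos(4) + cos(7) ≈ 0.1003 → fails

No pair satisfies the claim.

Answer: None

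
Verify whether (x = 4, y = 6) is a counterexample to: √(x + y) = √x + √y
Substituting x = 4, y = 6:
LHS = √(4 + 6) = √(10) ≈ 3.162
RHS = √4 + √6 = 2 + √(6) ≈ 4.449

Since LHS ≠ RHS, this pair disproves the claim.

Answer: Yes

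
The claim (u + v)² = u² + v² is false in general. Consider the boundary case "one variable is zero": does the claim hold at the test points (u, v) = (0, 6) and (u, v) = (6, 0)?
At (0, 6): LHS = 36, RHS = 36 → equal
At (6, 0): LHS = 36, RHS = 36 → equal

So the claim does hold at both of these boundary points, even though it is not an identity.

Answer: Yes, holds at both test points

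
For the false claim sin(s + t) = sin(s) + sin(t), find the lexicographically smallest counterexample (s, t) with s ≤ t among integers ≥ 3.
(s, t) = (3, 3)

Substituting (3, 3) into the claim:
LHS = sin(3 + 3) = sin(6) ≈ -0.2794
RHS = sin(3) + sin(3) = 2·sin(3) ≈ 0.2822

Since LHS ≠ RHS, this pair disproves the claim, and no lexicographically smaller pair (s ≤ t, integers ≥ 3) does.

For instance (7, 8) is also a counterexample (LHS = sin(15) ≈ 0.6503, RHS = sin(7) + sin(8) ≈ 1.646), but it's lexicographically larger.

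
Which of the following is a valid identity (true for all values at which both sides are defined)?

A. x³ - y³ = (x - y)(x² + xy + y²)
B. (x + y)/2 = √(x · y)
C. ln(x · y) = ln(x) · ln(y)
A: holds — e.g. at (2, 2), both sides equal 0.
B: fails at (3, 4) — LHS = 7/2, RHS = 2·√(3) ≈ 3.464.
C: fails at (4, 5) — LHS = ln(20) ≈ 2.996, RHS = ln(4)·ln(5) ≈ 2.231.

Answer: A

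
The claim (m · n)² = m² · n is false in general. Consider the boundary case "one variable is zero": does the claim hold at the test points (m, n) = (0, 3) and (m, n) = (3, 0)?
At (0, 3): LHS = 0, RHS = 0 → equal
At (3, 0): LHS = 0, RHS = 0 → equal

So the claim does hold at both of these boundary points, even though it is not an identity.

Answer: Yes, holds at both test points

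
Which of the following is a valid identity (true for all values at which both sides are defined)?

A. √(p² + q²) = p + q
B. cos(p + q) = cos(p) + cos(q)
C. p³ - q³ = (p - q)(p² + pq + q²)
A: fails at (2, 3) — LHS = √(13) ≈ 3.606, RHS = 5.
B: fails at (3, 5) — LHS = cos(8) ≈ -0.1455, RHS = cos(3) + cos(5) ≈ -0.7063.
C: holds — e.g. at (3, 5), both sides equal -98.

Answer: C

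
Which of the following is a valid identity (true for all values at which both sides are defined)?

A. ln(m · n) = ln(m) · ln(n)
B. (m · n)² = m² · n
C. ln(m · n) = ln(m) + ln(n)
C

A: fails at (4, 5) — LHS = ln(20) ≈ 2.996, RHS = ln(4)·ln(5) ≈ 2.231.
B: fails at (3, 3) — LHS = 81, RHS = 27.
C: holds — e.g. at (3, 7), both sides equal ln(21) ≈ 3.045.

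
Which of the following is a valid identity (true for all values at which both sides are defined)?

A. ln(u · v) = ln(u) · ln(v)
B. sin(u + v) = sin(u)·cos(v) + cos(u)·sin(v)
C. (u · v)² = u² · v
B

A: fails at (4, 5) — LHS = ln(20) ≈ 2.996, RHS = ln(4)·ln(5) ≈ 2.231.
B: holds — e.g. at (2, 3), both sides equal sin(5) ≈ -0.9589.
C: fails at (2, 2) — LHS = 16, RHS = 8.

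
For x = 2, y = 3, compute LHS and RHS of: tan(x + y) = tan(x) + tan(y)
LHS = tan(2 + 3) = tan(5) ≈ -3.381
RHS = tan(2) + tan(3) ≈ -2.328

LHS ≠ RHS (they differ by about 1.053), so the equation does not hold here.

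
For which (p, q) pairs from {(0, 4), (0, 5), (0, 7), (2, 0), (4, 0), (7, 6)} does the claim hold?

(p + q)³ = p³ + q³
(0, 4), (0, 5), (0, 7), (2, 0), (4, 0)

Testing each pair:
(0, 4): LHS = 64, RHS = 64 → holds
(0, 5): LHS = 125, RHS = 125 → holds
(0, 7): LHS = 343, RHS = 343 → holds
(2, 0): LHS = 8, RHS = 8 → holds
(4, 0): LHS = 64, RHS = 64 → holds
(7, 6): LHS = 2197, RHS = 559 → fails

5 of 6 pairs satisfy the claim.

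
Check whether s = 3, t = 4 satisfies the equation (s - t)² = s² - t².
Fails

Substituting s = 3, t = 4:

LHS = (3 - 4)² = 1
RHS = 3² - 4² = -7

LHS ≠ RHS, so the equation does not hold at this point.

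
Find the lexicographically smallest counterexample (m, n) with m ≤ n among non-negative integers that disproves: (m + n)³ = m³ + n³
(m, n) = (1, 1)

At (0, 2): both sides equal 8, so it holds there.
At (0, 6): both sides equal 216, so it holds there.

Substituting (1, 1) into the claim:
LHS = (1 + 1)³ = 8
RHS = 1³ + 1³ = 2

Since LHS ≠ RHS, this pair disproves the claim, and no lexicographically smaller pair (m ≤ n, non-negative integers) does.

For instance (1, 5) is also a counterexample (LHS = 216, RHS = 126), but it's lexicographically larger.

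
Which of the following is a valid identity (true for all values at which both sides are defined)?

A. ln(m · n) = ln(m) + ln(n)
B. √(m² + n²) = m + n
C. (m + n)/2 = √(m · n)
A: holds — e.g. at (3, 3), both sides equal ln(9) ≈ 2.197.
B: fails at (2, 3) — LHS = √(13) ≈ 3.606, RHS = 5.
C: fails at (2, 5) — LHS = 7/2, RHS = √(10) ≈ 3.162.

Answer: A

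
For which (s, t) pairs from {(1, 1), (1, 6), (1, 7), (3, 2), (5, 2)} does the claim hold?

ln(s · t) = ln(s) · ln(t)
Testing each pair:
(1, 1): LHS = 0, RHS = 0 → holds
(1, 6): LHS = ln(6) ≈ 1.792, RHS = 0 → fails
(1, 7): LHS = ln(7) ≈ 1.946, RHS = 0 → fails
(3, 2): LHS = ln(6) ≈ 1.792, RHS = ln(2)·ln(3) ≈ 0.7615 → fails
(5, 2): LHS = ln(10) ≈ 2.303, RHS = ln(2)·ln(5) ≈ 1.116 → fails

1 of 5 pairs satisfies the claim.

Answer: (1, 1)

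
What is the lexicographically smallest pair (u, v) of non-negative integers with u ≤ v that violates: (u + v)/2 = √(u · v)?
Substituting (0, 1) into the claim:
LHS = (0 + 1)/2 = 1/2
RHS = √(0 · 1) = 0

Since LHS ≠ RHS, this pair disproves the claim, and no lexicographically smaller pair (u ≤ v, non-negative integers) does.

For instance (1, 2) is also a counterexample (LHS = 3/2, RHS = √(2) ≈ 1.414), but it's lexicographically larger.

Answer: (u, v) = (0, 1)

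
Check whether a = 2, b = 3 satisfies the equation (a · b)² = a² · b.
Fails

Substituting a = 2, b = 3:

LHS = (2 · 3)² = 36
RHS = 2² · 3 = 12

LHS ≠ RHS, so the equation does not hold at this point.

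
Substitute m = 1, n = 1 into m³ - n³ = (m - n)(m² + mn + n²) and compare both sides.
LHS = 1³ - 1³ = 0
RHS = (1 - 1)(1² + 1·1 + 1²) = 0

LHS = RHS: the two sides agree.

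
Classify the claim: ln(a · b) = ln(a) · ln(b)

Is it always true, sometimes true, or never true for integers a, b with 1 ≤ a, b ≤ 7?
Sometimes true

It holds at (a, b) = (1, 1) (both sides equal 0), but fails at (a, b) = (3, 3) (LHS = ln(9) ≈ 2.197, RHS = ln(3)² ≈ 1.207).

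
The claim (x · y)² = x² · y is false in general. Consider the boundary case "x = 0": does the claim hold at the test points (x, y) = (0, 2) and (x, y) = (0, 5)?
Yes, holds at both test points

At (0, 2): LHS = 0, RHS = 0 → equal
At (0, 5): LHS = 0, RHS = 0 → equal

So the claim does hold at both of these boundary points, even though it is not an identity.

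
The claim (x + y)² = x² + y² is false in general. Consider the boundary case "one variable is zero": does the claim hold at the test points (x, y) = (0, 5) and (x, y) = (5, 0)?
At (0, 5): LHS = 25, RHS = 25 → equal
At (5, 0): LHS = 25, RHS = 25 → equal

So the claim does hold at both of these boundary points, even though it is not an identity.

Answer: Yes, holds at both test points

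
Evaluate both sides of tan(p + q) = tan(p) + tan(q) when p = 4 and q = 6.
LHS = tan(4 + 6) = tan(10) ≈ 0.6484
RHS = tan(4) + tan(6) ≈ 0.8668

LHS ≠ RHS (they differ by about 0.2185), so the equation does not hold here.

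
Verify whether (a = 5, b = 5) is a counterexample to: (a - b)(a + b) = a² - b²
No

Substituting a = 5, b = 5:
LHS = (5 - 5)(5 + 5) = 0
RHS = 5² - 5² = 0

The sides agree, so this pair does not disprove the claim.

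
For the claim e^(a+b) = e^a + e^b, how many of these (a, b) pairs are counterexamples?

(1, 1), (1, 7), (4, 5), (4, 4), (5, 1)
5

Testing each pair:
(1, 1): LHS = e^2 ≈ 7.389, RHS = 2·e ≈ 5.437 → counterexample
(1, 7): LHS = e^8 ≈ 2981, RHS = e + e^7 ≈ 1099 → counterexample
(4, 5): LHS = e^9 ≈ 8103, RHS = e^4 + e^5 ≈ 203 → counterexample
(4, 4): LHS = e^8 ≈ 2981, RHS = 2·e^4 ≈ 109.2 → counterexample
(5, 1): LHS = e^6 ≈ 403.4, RHS = e + e^5 ≈ 151.1 → counterexample

That makes 5 counterexamples.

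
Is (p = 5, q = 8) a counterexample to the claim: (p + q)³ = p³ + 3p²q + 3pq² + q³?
Substituting p = 5, q = 8:
LHS = (5 + 8)³ = 2197
RHS = 5³ + 3·5²·8 + 3·5·8² + 8³ = 2197

The sides agree, so this pair does not disprove the claim.

Answer: No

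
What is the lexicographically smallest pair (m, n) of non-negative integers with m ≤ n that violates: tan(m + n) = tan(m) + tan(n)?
(m, n) = (1, 1)

At (0, 0): both sides equal 0, so it holds there.
At (0, 6): both sides equal tan(6) ≈ -0.291, so it holds there.

Substituting (1, 1) into the claim:
LHS = tan(1 + 1) = tan(2) ≈ -2.185
RHS = tan(1) + tan(1) = 2·tan(1) ≈ 3.115

Since LHS ≠ RHS, this pair disproves the claim, and no lexicographically smaller pair (m ≤ n, non-negative integers) does.

For instance (6, 6) is also a counterexample (LHS = tan(12) ≈ -0.6359, RHS = 2·tan(6) ≈ -0.582), but it's lexicographically larger.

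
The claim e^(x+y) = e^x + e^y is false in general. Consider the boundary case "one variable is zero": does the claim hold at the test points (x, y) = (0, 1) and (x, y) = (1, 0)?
No, fails at both test points

At (0, 1): LHS = e ≈ 2.718 ≠ RHS = 1 + e ≈ 3.718
At (1, 0): LHS = e ≈ 2.718 ≠ RHS = 1 + e ≈ 3.718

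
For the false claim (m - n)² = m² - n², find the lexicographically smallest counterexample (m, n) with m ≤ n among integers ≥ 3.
At (3, 3): both sides equal 0, so it holds there.

Substituting (3, 4) into the claim:
LHS = (3 - 4)² = 1
RHS = 3² - 4² = -7

Since LHS ≠ RHS, this pair disproves the claim, and no lexicographically smaller pair (m ≤ n, integers ≥ 3) does.

For instance (7, 9) is also a counterexample (LHS = 4, RHS = -32), but it's lexicographically larger.

Answer: (m, n) = (3, 4)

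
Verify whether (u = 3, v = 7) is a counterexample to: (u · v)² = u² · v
Substituting u = 3, v = 7:
LHS = (3 · 7)² = 441
RHS = 3² · 7 = 63

Since LHS ≠ RHS, this pair disproves the claim.

Answer: Yes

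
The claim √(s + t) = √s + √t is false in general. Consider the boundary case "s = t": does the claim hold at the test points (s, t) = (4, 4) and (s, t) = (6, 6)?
At (4, 4): LHS = 2·√(2) ≈ 2.828 ≠ RHS = 4
At (6, 6): LHS = 2·√(3) ≈ 3.464 ≠ RHS = 2·√(6) ≈ 4.899

Answer: No, fails at both test points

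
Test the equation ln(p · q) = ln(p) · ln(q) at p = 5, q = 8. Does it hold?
Fails

Substituting p = 5, q = 8:

LHS = ln(5 · 8) = ln(40) ≈ 3.689
RHS = ln(5) · ln(8) ≈ 3.347

LHS ≠ RHS, so the equation does not hold at this point.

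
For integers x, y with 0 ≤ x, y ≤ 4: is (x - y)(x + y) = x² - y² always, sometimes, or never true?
The identity holds for every pair in the range. For instance at (x, y) = (3, 0): both sides equal 9.

Answer: Always true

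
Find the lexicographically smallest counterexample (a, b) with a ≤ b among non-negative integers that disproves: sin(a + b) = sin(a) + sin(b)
At (0, 7): both sides equal sin(7) ≈ 0.657, so it holds there.

Substituting (1, 1) into the claim:
LHS = sin(1 + 1) = sin(2) ≈ 0.9093
RHS = sin(1) + sin(1) = 2·sin(1) ≈ 1.683

Since LHS ≠ RHS, this pair disproves the claim, and no lexicographically smaller pair (a ≤ b, non-negative integers) does.

For instance (2, 4) is also a counterexample (LHS = sin(6) ≈ -0.2794, RHS = sin(4) + sin(2) ≈ 0.1525), but it's lexicographically larger.

Answer: (a, b) = (1, 1)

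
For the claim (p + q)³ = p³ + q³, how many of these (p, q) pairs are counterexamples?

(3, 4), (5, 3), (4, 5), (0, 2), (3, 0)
3

Testing each pair:
(3, 4): LHS = 343, RHS = 91 → counterexample
(5, 3): LHS = 512, RHS = 152 → counterexample
(4, 5): LHS = 729, RHS = 189 → counterexample
(0, 2): LHS = 8, RHS = 8 → satisfies claim
(3, 0): LHS = 27, RHS = 27 → satisfies claim

That makes 3 counterexamples.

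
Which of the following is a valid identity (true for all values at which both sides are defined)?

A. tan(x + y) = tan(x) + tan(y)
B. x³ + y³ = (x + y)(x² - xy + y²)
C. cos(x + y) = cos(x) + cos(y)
B

A: fails at (1, 2) — LHS = tan(3) ≈ -0.1425, RHS = tan(2) + tan(1) ≈ -0.6276.
B: holds — e.g. at (3, 5), both sides equal 152.
C: fails at (1, 3) — LHS = cos(4) ≈ -0.6536, RHS = cos(3) + cos(1) ≈ -0.4497.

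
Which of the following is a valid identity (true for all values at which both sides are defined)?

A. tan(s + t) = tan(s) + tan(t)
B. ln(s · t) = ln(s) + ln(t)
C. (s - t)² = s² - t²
A: fails at (4, 6) — LHS = tan(10) ≈ 0.6484, RHS = tan(6) + tan(4) ≈ 0.8668.
B: holds — e.g. at (3, 4), both sides equal ln(12) ≈ 2.485.
C: fails at (4, 6) — LHS = 4, RHS = -20.

Answer: B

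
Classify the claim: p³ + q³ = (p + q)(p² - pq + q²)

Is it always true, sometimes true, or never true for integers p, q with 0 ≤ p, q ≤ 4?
Always true

The identity holds for every pair in the range. For instance at (p, q) = (1, 4): both sides equal 65.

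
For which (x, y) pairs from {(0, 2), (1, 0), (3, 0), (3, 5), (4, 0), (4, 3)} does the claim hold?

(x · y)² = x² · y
Testing each pair:
(0, 2): LHS = 0, RHS = 0 → holds
(1, 0): LHS = 0, RHS = 0 → holds
(3, 0): LHS = 0, RHS = 0 → holds
(3, 5): LHS = 225, RHS = 45 → fails
(4, 0): LHS = 0, RHS = 0 → holds
(4, 3): LHS = 144, RHS = 48 → fails

4 of 6 pairs satisfy the claim.

Answer: (0, 2), (1, 0), (3, 0), (4, 0)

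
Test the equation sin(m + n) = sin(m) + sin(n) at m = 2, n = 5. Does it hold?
Substituting m = 2, n = 5:

LHS = sin(2 + 5) = sin(7) ≈ 0.657
RHS = sin(2) + sin(5) ≈ -0.04963

LHS ≠ RHS, so the equation does not hold at this point.

Answer: Fails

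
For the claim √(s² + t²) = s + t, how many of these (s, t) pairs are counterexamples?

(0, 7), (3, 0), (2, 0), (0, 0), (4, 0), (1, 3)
Testing each pair:
(0, 7): LHS = 7, RHS = 7 → satisfies claim
(3, 0): LHS = 3, RHS = 3 → satisfies claim
(2, 0): LHS = 2, RHS = 2 → satisfies claim
(0, 0): LHS = 0, RHS = 0 → satisfies claim
(4, 0): LHS = 4, RHS = 4 → satisfies claim
(1, 3): LHS = √(10) ≈ 3.162, RHS = 4 → counterexample

That makes 1 counterexample.

Answer: 1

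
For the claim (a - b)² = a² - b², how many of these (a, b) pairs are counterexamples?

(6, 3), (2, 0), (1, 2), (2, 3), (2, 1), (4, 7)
Testing each pair:
(6, 3): LHS = 9, RHS = 27 → counterexample
(2, 0): LHS = 4, RHS = 4 → satisfies claim
(1, 2): LHS = 1, RHS = -3 → counterexample
(2, 3): LHS = 1, RHS = -5 → counterexample
(2, 1): LHS = 1, RHS = 3 → counterexample
(4, 7): LHS = 9, RHS = -33 → counterexample

That makes 5 counterexamples.

Answer: 5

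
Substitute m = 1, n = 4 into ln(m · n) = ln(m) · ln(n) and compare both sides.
LHS = ln(1 · 4) = ln(4) ≈ 1.386
RHS = ln(1) · ln(4) = 0

LHS ≠ RHS (they differ by about 1.386), so the equation does not hold here.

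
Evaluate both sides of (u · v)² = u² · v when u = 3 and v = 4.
LHS = (3 · 4)² = 144
RHS = 3² · 4 = 36

LHS ≠ RHS, so the equation does not hold here.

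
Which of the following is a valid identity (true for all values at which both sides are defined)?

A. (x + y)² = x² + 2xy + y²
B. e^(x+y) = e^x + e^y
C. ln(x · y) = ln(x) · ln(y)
A

A: holds — e.g. at (3, 7), both sides equal 100.
B: fails at (5, 5) — LHS = e^10 ≈ 22026.5, RHS = 2·e^5 ≈ 296.8.
C: fails at (2, 5) — LHS = ln(10) ≈ 2.303, RHS = ln(2)·ln(5) ≈ 1.116.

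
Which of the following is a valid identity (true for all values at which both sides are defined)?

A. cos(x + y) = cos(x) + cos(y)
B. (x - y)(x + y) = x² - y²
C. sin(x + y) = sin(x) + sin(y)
A: fails at (1, 3) — LHS = cos(4) ≈ -0.6536, RHS = cos(3) + cos(1) ≈ -0.4497.
B: holds — e.g. at (2, 4), both sides equal -12.
C: fails at (2, 7) — LHS = sin(9) ≈ 0.4121, RHS = sin(7) + sin(2) ≈ 1.566.

Answer: B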